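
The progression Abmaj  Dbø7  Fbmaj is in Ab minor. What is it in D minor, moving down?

Ab minor down to D minor is a diminished fifth; each chord root moves by that interval while the quality stays the same.
Abmaj: root Ab down a diminished fifth → D, giving Dmaj.
Dbø7: root Db down a diminished fifth → G, giving Gø7.
Fbmaj: root Fb down a diminished fifth → Bb, giving Bbmaj.

Dmaj Gø7 Bbmaj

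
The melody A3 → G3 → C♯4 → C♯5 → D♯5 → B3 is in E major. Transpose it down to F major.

Bb2 Ab2 D3 D4 E4 C3

E major to F major down is a major seventh, so every note moves down by that interval.
A3 to Bb2
G3 to Ab2
C#4 to D3
C#5 to D4
D#5 to E4
B3 to C3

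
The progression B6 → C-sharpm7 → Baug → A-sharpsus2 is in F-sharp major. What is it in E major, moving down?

A6 Bm7 Aaug G#sus2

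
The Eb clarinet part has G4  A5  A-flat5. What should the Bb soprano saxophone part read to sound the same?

C5 D6 Db6

First find concert pitch: the Eb clarinet sounds a minor third above written, so G4 A5 A-flat5 sounds Bb4 C6 Cb6.
Then write for Bb soprano saxophone: it sounds a major second below written, so the part must be a major second above concert.
Bb4 → C5
C6 → D6
Cb6 → Db6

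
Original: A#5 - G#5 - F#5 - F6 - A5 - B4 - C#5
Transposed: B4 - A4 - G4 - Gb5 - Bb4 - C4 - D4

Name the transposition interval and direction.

down a major seventh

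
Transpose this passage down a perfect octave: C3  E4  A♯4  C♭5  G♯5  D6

C2 E3 A#3 Cb4 G#4 D5

C3 down a perfect octave is C2.
E4 down a perfect octave is E3.
A perfect octave down from A#4 gives A#3.
A perfect octave down from Cb5 gives Cb4.
G#5: an octave down reaches G, and 12 semitones makes it G#4.
D6 down a perfect octave is D5.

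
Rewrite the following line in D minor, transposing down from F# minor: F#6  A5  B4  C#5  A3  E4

D6 F5 G4 A4 F3 C4

From F# down to D is a major third; apply that to each pitch.
F#6 to D6
A5 to F5
B4 to G4
C#5 to A4
A3 to F3
E4 to C4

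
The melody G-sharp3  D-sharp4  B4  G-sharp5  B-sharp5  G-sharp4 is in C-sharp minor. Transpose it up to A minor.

C-sharp minor to A minor up is a minor sixth, so every note moves up by that interval.
G#3 becomes E4
D#4 becomes B4
B4 becomes G5
G#5 becomes E6
B#5 becomes G#6
G#4 becomes E5

E4 B4 G5 E6 G#6 E5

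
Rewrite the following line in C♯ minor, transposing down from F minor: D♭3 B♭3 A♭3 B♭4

A2 F#3 E3 F#4

From F down to C♯ is a diminished fourth; apply that to each pitch.
Db3 becomes A2
Bb3 becomes F#3
Ab3 becomes E3
Bb4 becomes F#4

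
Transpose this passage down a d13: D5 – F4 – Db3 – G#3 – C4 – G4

F##3 A#2 F#1 B##1 E#2 B#2

D5 becomes F##3
F4 becomes A#2
Db3 becomes F#1
G#3 becomes B##1
C4 becomes E#2
G4 becomes B#2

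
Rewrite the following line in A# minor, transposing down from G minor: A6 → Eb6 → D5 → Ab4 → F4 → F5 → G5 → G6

B#5 F#5 E#4 B3 G#3 G#4 A#4 A#5

G minor to A# minor down is a diminished seventh, so every note moves down by that interval.
A6 to B#5
Eb6 to F#5
D5 to E#4
Ab4 to B3
F4 to G#3
F5 to G#4
G5 to A#4
G6 to A#5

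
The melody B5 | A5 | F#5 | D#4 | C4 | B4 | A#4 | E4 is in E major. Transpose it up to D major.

A6 G6 E6 C#5 Bb4 A5 G#5 D5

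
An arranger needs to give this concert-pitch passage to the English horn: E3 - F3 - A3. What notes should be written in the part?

Written C4 sounds as F3 on the English horn, so concert pitches are written a perfect fifth up.
E3 → B3
F3 → C4
A3 → E4

B3 C4 E4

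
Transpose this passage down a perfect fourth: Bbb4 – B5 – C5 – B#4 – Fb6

Fb4 F#5 G4 F##4 Cb6

Bbb4 to Fb4
B5 to F#5
C5 to G4
B#4 to F##4
Fb6 to Cb6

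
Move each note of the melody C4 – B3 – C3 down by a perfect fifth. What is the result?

F3 E3 F2

C4 gives F3
B3 gives E3
C3 gives F2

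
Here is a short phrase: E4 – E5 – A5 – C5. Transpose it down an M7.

A major seventh down from E4 gives F3.
E5: a seventh down reaches F, and 11 semitones makes it F4.
A major seventh down from A5 gives Bb4.
A major seventh down from C5 gives Db4.

F3 F4 Bb4 Db4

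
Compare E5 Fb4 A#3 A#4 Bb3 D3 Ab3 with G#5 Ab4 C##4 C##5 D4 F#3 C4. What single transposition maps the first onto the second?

up a major third

From E5 to G#5 is 3 letter names — a third of some quality.
E5 to G#5 is 4 semitones, which makes it a major third; the second version is higher, so the direction is up.
Checking another pair — Ab3 → C4 — gives the same interval.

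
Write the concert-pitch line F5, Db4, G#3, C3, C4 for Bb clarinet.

The Bb clarinet sounds a major second below written, so the written part must be a major second above concert — transpose each note up.
F5 to G5
Db4 to Eb4
G#3 to A#3
C3 to D3
C4 to D4

G5 Eb4 A#3 D3 D4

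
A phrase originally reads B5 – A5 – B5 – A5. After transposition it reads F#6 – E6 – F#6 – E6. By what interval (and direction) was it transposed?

Take the first pair: B5 → F#6. B to F spans 5 letter names, so the interval is some kind of fifth.
B5 to F#6 is 7 semitones, which makes it a perfect fifth; the second version is higher, so the direction is up.
Checking another pair — A5 → E6 — gives the same interval.

up a perfect fifth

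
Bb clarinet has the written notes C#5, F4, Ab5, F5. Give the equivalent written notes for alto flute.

E5 Ab4 Cb6 Ab5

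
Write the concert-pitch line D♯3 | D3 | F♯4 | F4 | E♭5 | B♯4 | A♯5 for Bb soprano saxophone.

E#3 E3 G#4 G4 F5 C##5 B#5

Written C4 sounds as Bb3 on the Bb soprano saxophone, so concert pitches are written a major second up.
D#3 gives E#3
D3 gives E3
F#4 gives G#4
F4 gives G4
Eb5 gives F5
B#4 gives C##5
A#5 gives B#5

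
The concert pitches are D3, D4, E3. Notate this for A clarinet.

F3 F4 G3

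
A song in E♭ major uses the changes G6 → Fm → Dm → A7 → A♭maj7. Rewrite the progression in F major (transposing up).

A6 Gm Em B7 Bbmaj7

E♭ major up to F major is a major second; each chord root moves by that interval while the quality stays the same.
G6: root G up a major second → A, giving A6.
Fm: root F up a major second → G, giving Gm.
Dm: root D up a major second → E, giving Em.
A7: root A up a major second → B, giving B7.
A♭maj7: root A♭ up a major second → Bb, giving Bbmaj7.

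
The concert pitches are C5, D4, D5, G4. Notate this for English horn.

G5 A4 A5 D5

The English horn sounds a perfect fifth below written, so the written part must be a perfect fifth above concert — transpose each note up.
C5 becomes G5
D4 becomes A4
D5 becomes A5
G4 becomes D5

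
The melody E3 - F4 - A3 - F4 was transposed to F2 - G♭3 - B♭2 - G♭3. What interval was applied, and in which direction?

Take the first pair: E3 → F2. E to F spans 7 letter names, so the interval is some kind of seventh.
F2 to E3 is 11 semitones, which makes it a major seventh; the second version is lower, so the direction is down.
Checking another pair — F4 → Gb3 — gives the same interval.

down a major seventh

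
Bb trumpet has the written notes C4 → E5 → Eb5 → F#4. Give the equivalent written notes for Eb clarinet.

First find concert pitch: the Bb trumpet sounds a major second below written, so C4 E5 Eb5 F#4 sounds Bb3 D5 Db5 E4.
Then write for Eb clarinet: it sounds a minor third above written, so the part must be a minor third below concert.
Bb3 → G3
D5 → B4
Db5 → Bb4
E4 → C#4

G3 B4 Bb4 C#4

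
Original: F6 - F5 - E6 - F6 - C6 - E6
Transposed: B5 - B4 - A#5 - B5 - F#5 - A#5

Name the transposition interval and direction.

down a diminished fifth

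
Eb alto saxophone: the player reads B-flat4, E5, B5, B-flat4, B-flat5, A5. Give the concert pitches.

The Eb alto saxophone sounds a major sixth below written, so transpose each written note down a major sixth.
Bb4 -> Db4
E5 -> G4
B5 -> D5
Bb4 -> Db4
Bb5 -> Db5
A5 -> C5

Db4 G4 D5 Db4 Db5 C5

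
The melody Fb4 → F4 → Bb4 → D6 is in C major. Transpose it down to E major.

Ab3 A3 D4 F#5

From C down to E is a minor sixth; apply that to each pitch.
Fb4 -> Ab3
F4 -> A3
Bb4 -> D4
D6 -> F#5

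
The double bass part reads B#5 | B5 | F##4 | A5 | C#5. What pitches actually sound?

Written C4 on the double bass sounds as C3, a perfect octave lower; apply that shift to every note.
B#5 gives B#4
B5 gives B4
F##4 gives F##3
A5 gives A4
C#5 gives C#4

B#4 B4 F##3 A4 C#4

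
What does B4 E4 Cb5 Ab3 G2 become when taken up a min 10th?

D6 G5 Ebb6 Cb5 Bb3

B4: a tenth up reaches D, and 15 semitones makes it D6.
A minor tenth up from E4 gives G5.
A minor tenth up from Cb5 gives Ebb6.
Ab3: a tenth up reaches C, and 15 semitones makes it Cb5.
A minor tenth up from G2 gives Bb3.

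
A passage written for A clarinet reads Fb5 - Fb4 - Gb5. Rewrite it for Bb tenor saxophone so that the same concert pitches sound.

Eb6 Eb5 F6

First find concert pitch: the A clarinet sounds a minor third below written, so Fb5 Fb4 Gb5 sounds Db5 Db4 Eb5.
Then write for Bb tenor saxophone: it sounds a major ninth below written, so the part must be a major ninth above concert.
Db5 → Eb6
Db4 → Eb5
Eb5 → F6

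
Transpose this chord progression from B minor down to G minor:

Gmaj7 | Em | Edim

Ebmaj7 Cm Cdim

B minor down to G minor is a major third; each chord root moves by that interval while the quality stays the same.
Gmaj7: root G down a major third → Eb, giving Ebmaj7.
Em: root E down a major third → C, giving Cm.
Edim: root E down a major third → C, giving Cdim.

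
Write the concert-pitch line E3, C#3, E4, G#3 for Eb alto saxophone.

C#4 A#3 C#5 E#4

Written C4 sounds as Eb3 on the Eb alto saxophone, so concert pitches are written a major sixth up.
E3 becomes C#4
C#3 becomes A#3
E4 becomes C#5
G#3 becomes E#4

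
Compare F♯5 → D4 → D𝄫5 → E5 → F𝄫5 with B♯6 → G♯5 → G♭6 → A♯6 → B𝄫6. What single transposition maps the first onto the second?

up an augmented eleventh

Take the first pair: F#5 → B#6. F to B spans 11 letter names, so the interval is some kind of eleventh.
F#5 to B#6 is 18 semitones, which makes it an augmented eleventh; the second version is higher, so the direction is up.
Checking another pair — Fbb5 → Bbb6 — gives the same interval.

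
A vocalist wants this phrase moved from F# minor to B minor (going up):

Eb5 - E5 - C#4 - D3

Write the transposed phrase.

Ab5 A5 F#4 G3

From F# up to B is a perfect fourth; apply that to each pitch.
Eb5 → Ab5
E5 → A5
C#4 → F#4
D3 → G3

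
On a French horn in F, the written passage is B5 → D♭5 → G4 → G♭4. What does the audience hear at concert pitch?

E5 Gb4 C4 Cb4

The French horn in F sounds a perfect fifth below written, so transpose each written note down a perfect fifth.
B5 -> E5
Db5 -> Gb4
G4 -> C4
Gb4 -> Cb4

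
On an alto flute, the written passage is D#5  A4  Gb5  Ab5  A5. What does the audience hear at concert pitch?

The alto flute sounds a perfect fourth below written, so transpose each written note down a perfect fourth.
D#5 becomes A#4
A4 becomes E4
Gb5 becomes Db5
Ab5 becomes Eb5
A5 becomes E5

A#4 E4 Db5 Eb5 E5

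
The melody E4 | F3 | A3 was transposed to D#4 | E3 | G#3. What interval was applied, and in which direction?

From E4 to D#4 is 2 letter names — a second of some quality.
D#4 to E4 is 1 semitone, which makes it a minor second; the second version is lower, so the direction is down.
Checking another pair — A3 → G#3 — gives the same interval.

down a minor second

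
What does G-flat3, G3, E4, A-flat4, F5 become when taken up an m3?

Bbb3 Bb3 G4 Cb5 Ab5

Gb3 → Bbb3
G3 → Bb3
E4 → G4
Ab4 → Cb5
F5 → Ab5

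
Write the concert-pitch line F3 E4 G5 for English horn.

C4 B4 D6

The English horn sounds a perfect fifth below written, so the written part must be a perfect fifth above concert — transpose each note up.
F3 becomes C4
E4 becomes B4
G5 becomes D6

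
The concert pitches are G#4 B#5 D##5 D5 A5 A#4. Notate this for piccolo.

Written C4 sounds as C5 on the piccolo, so concert pitches are written a perfect octave down.
G#4 gives G#3
B#5 gives B#4
D##5 gives D##4
D5 gives D4
A5 gives A4
A#4 gives A#3

G#3 B#4 D##4 D4 A4 A#3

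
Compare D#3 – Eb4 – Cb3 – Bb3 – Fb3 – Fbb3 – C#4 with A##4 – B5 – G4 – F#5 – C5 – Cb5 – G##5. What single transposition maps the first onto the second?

From D#3 to A##4 is 12 letter names — a twelfth of some quality.
D#3 to A##4 is 20 semitones, which makes it an augmented twelfth; the second version is higher, so the direction is up.
Checking another pair — C#4 → G##5 — gives the same interval.

up an augmented twelfth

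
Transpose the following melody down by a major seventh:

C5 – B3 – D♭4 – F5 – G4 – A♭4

C5 -> Db4
B3 -> C3
Db4 -> Ebb3
F5 -> Gb4
G4 -> Ab3
Ab4 -> Bbb3

Db4 C3 Ebb3 Gb4 Ab3 Bbb3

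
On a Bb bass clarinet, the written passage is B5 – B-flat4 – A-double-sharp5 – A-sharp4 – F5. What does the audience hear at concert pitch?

A4 Ab3 G##4 G#3 Eb4

Written C4 on the Bb bass clarinet sounds as Bb2, a major ninth lower; apply that shift to every note.
B5 becomes A4
Bb4 becomes Ab3
A##5 becomes G##4
A#4 becomes G#3
F5 becomes Eb4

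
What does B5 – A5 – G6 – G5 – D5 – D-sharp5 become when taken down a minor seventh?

C#5 B4 A5 A4 E4 E#4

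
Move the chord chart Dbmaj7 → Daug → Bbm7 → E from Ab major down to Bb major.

Ab major down to Bb major is a minor seventh; each chord root moves by that interval while the quality stays the same.
Dbmaj7: root Db down a minor seventh → Eb, giving Ebmaj7.
Daug: root D down a minor seventh → E, giving Eaug.
Bbm7: root Bb down a minor seventh → C, giving Cm7.
E: root E down a minor seventh → F#, giving F#.

Ebmaj7 Eaug Cm7 F#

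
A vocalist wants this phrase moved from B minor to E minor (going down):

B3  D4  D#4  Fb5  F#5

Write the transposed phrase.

E3 G3 G#3 Bbb4 B4

From B down to E is a perfect fifth; apply that to each pitch.
B3 -> E3
D4 -> G3
D#4 -> G#3
Fb5 -> Bbb4
F#5 -> B4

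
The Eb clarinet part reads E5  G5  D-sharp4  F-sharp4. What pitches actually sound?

G5 Bb5 F#4 A4

Written C4 on the Eb clarinet sounds as Eb4, a minor third higher; apply that shift to every note.
E5 → G5
G5 → Bb5
D#4 → F#4
F#4 → A4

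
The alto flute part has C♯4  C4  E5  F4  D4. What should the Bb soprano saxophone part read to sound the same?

A#3 A3 C#5 D4 B3

First find concert pitch: the alto flute sounds a perfect fourth below written, so C♯4 C4 E5 F4 D4 sounds G#3 G3 B4 C4 A3.
Then write for Bb soprano saxophone: it sounds a major second below written, so the part must be a major second above concert.
G#3 → A#3
G3 → A3
B4 → C#5
C4 → D4
A3 → B3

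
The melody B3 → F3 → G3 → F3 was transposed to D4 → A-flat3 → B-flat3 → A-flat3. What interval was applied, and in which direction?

Take the first pair: B3 → D4. B to D spans 3 letter names, so the interval is some kind of third.
B3 to D4 is 3 semitones, which makes it a minor third; the second version is higher, so the direction is up.
Checking another pair — F3 → Ab3 — gives the same interval.

up a minor third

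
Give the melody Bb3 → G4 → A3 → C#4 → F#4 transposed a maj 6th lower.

Db3 Bb3 C3 E3 A3

Bb3 to Db3
G4 to Bb3
A3 to C3
C#4 to E3
F#4 to A3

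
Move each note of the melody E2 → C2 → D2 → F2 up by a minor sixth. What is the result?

E2: a sixth up reaches C, and 8 semitones makes it C3.
A minor sixth up from C2 gives Ab2.
A minor sixth up from D2 gives Bb2.
A minor sixth up from F2 gives Db3.

C3 Ab2 Bb2 Db3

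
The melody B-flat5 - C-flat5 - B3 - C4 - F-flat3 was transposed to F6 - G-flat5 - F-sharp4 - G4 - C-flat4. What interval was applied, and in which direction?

up a perfect fifth

Take the first pair: Bb5 → F6. B to F spans 5 letter names, so the interval is some kind of fifth.
Bb5 to F6 is 7 semitones, which makes it a perfect fifth; the second version is higher, so the direction is up.
Checking another pair — Fb3 → Cb4 — gives the same interval.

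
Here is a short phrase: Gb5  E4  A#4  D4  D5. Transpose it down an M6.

Gb5: a sixth down reaches B, and 9 semitones makes it Bbb4.
E4: a sixth down reaches G, and 9 semitones makes it G3.
A#4: a sixth down reaches C, and 9 semitones makes it C#4.
D4: a sixth down reaches F, and 9 semitones makes it F3.
D5 down a major sixth is F4.

Bbb4 G3 C#4 F3 F4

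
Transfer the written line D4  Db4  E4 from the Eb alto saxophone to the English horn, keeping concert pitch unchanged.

C4 Cb4 D4

First find concert pitch: the Eb alto saxophone sounds a major sixth below written, so D4 Db4 E4 sounds F3 Fb3 G3.
Then write for English horn: it sounds a perfect fifth below written, so the part must be a perfect fifth above concert.
F3 → C4
Fb3 → Cb4
G3 → D4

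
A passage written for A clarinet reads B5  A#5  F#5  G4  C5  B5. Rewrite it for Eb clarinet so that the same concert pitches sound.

First find concert pitch: the A clarinet sounds a minor third below written, so B5 A#5 F#5 G4 C5 B5 sounds G#5 F##5 D#5 E4 A4 G#5.
Then write for Eb clarinet: it sounds a minor third above written, so the part must be a minor third below concert.
G#5 → E#5
F##5 → D##5
D#5 → B#4
E4 → C#4
A4 → F#4
G#5 → E#5

E#5 D##5 B#4 C#4 F#4 E#5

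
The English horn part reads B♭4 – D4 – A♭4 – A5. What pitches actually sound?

Eb4 G3 Db4 D5

Written C4 on the English horn sounds as F3, a perfect fifth lower; apply that shift to every note.
Bb4 becomes Eb4
D4 becomes G3
Ab4 becomes Db4
A5 becomes D5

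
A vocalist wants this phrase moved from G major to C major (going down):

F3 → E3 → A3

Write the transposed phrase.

G major to C major down is a perfect fifth, so every note moves down by that interval.
F3 gives Bb2
E3 gives A2
A3 gives D3

Bb2 A2 D3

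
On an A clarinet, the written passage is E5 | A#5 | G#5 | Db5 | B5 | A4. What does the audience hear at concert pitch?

Written C4 on the A clarinet sounds as A3, a minor third lower; apply that shift to every note.
E5 gives C#5
A#5 gives F##5
G#5 gives E#5
Db5 gives Bb4
B5 gives G#5
A4 gives F#4

C#5 F##5 E#5 Bb4 G#5 F#4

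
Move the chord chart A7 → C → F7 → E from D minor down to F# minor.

C#7 E A7 G#

D minor down to F# minor is a minor sixth; each chord root moves by that interval while the quality stays the same.
A7: root A down a minor sixth → C#, giving C#7.
C: root C down a minor sixth → E, giving E.
F7: root F down a minor sixth → A, giving A7.
E: root E down a minor sixth → G#, giving G#.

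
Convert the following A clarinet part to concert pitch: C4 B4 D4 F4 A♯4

The A clarinet sounds a minor third below written, so transpose each written note down a minor third.
C4 -> A3
B4 -> G#4
D4 -> B3
F4 -> D4
A#4 -> F##4

A3 G#4 B3 D4 F##4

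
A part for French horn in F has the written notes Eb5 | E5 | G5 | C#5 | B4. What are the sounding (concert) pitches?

Ab4 A4 C5 F#4 E4

Written C4 on the French horn in F sounds as F3, a perfect fifth lower; apply that shift to every note.
Eb5 gives Ab4
E5 gives A4
G5 gives C5
C#5 gives F#4
B4 gives E4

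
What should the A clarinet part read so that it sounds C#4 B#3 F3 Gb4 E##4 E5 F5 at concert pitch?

E4 D#4 Ab3 Bbb4 G##4 G5 Ab5

Written C4 sounds as A3 on the A clarinet, so concert pitches are written a minor third up.
C#4 -> E4
B#3 -> D#4
F3 -> Ab3
Gb4 -> Bbb4
E##4 -> G##4
E5 -> G5
F5 -> Ab5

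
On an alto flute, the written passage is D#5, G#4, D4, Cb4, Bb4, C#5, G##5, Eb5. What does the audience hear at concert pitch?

A#4 D#4 A3 Gb3 F4 G#4 D##5 Bb4

The alto flute sounds a perfect fourth below written, so transpose each written note down a perfect fourth.
D#5 gives A#4
G#4 gives D#4
D4 gives A3
Cb4 gives Gb3
Bb4 gives F4
C#5 gives G#4
G##5 gives D##5
Eb5 gives Bb4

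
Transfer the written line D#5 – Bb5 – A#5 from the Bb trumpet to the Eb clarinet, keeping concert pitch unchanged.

A#4 F5 E#5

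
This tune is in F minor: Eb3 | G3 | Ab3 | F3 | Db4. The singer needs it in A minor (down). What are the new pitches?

G2 B2 C3 A2 F3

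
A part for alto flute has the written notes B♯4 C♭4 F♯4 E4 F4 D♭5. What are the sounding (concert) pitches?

F##4 Gb3 C#4 B3 C4 Ab4

Written C4 on the alto flute sounds as G3, a perfect fourth lower; apply that shift to every note.
B#4 to F##4
Cb4 to Gb3
F#4 to C#4
E4 to B3
F4 to C4
Db5 to Ab4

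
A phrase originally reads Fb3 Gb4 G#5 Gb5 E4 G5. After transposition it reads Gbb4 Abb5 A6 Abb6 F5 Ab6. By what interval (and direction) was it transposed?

up a minor ninth

Take the first pair: Fb3 → Gbb4. F to G spans 9 letter names, so the interval is some kind of ninth.
Fb3 to Gbb4 is 13 semitones, which makes it a minor ninth; the second version is higher, so the direction is up.
Checking another pair — G5 → Ab6 — gives the same interval.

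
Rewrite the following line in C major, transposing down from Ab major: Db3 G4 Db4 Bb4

Ab major to C major down is a minor sixth, so every note moves down by that interval.
Db3 gives F2
G4 gives B3
Db4 gives F3
Bb4 gives D4

F2 B3 F3 D4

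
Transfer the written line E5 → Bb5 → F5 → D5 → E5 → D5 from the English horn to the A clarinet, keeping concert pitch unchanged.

First find concert pitch: the English horn sounds a perfect fifth below written, so E5 Bb5 F5 D5 E5 D5 sounds A4 Eb5 Bb4 G4 A4 G4.
Then write for A clarinet: it sounds a minor third below written, so the part must be a minor third above concert.
A4 → C5
Eb5 → Gb5
Bb4 → Db5
G4 → Bb4
A4 → C5
G4 → Bb4

C5 Gb5 Db5 Bb4 C5 Bb4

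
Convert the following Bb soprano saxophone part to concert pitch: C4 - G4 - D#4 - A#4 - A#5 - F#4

Bb3 F4 C#4 G#4 G#5 E4

The Bb soprano saxophone sounds a major second below written, so transpose each written note down a major second.
C4 → Bb3
G4 → F4
D#4 → C#4
A#4 → G#4
A#5 → G#5
F#4 → E4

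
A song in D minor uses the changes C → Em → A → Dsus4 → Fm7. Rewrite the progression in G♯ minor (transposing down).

D minor down to G♯ minor is a diminished fifth; each chord root moves by that interval while the quality stays the same.
C: root C down a diminished fifth → F#, giving F#.
Em: root E down a diminished fifth → A#, giving A#m.
A: root A down a diminished fifth → D#, giving D#.
Dsus4: root D down a diminished fifth → G#, giving G#sus4.
Fm7: root F down a diminished fifth → B, giving Bm7.

F# A#m D# G#sus4 Bm7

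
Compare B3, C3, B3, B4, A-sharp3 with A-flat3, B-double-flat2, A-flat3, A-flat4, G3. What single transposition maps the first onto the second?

down an augmented second

Take the first pair: B3 → Ab3. B to A spans 2 letter names, so the interval is some kind of second.
Ab3 to B3 is 3 semitones, which makes it an augmented second; the second version is lower, so the direction is down.
Checking another pair — A#3 → G3 — gives the same interval.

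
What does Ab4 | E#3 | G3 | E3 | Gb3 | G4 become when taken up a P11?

Ab4 becomes Db6
E#3 becomes A#4
G3 becomes C5
E3 becomes A4
Gb3 becomes Cb5
G4 becomes C6

Db6 A#4 C5 A4 Cb5 C6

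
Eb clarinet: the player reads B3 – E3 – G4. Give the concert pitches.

The Eb clarinet sounds a minor third above written, so transpose each written note up a minor third.
B3 becomes D4
E3 becomes G3
G4 becomes Bb4

D4 G3 Bb4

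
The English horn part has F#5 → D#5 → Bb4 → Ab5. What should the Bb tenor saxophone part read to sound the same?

C#6 A#5 F5 Eb6

First find concert pitch: the English horn sounds a perfect fifth below written, so F#5 D#5 Bb4 Ab5 sounds B4 G#4 Eb4 Db5.
Then write for Bb tenor saxophone: it sounds a major ninth below written, so the part must be a major ninth above concert.
B4 → C#6
G#4 → A#5
Eb4 → F5
Db5 → Eb6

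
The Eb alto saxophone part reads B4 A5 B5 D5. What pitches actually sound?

D4 C5 D5 F4

Written C4 on the Eb alto saxophone sounds as Eb3, a major sixth lower; apply that shift to every note.
B4 → D4
A5 → C5
B5 → D5
D5 → F4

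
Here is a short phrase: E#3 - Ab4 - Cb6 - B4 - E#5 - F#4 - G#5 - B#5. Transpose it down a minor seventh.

F##2 Bb3 Db5 C#4 F##4 G#3 A#4 C##5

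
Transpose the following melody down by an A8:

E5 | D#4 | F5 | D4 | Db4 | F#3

Eb4 D3 Fb4 Db3 Dbb3 F2

E5 down an augmented octave is Eb4.
D#4: an octave down reaches D, and 13 semitones makes it D3.
F5: an octave down reaches F, and 13 semitones makes it Fb4.
D4 down an augmented octave is Db3.
Db4: an octave down reaches D, and 13 semitones makes it Dbb3.
F#3: an octave down reaches F, and 13 semitones makes it F2.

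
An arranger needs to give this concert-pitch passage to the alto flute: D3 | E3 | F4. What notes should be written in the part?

The alto flute sounds a perfect fourth below written, so the written part must be a perfect fourth above concert — transpose each note up.
D3 -> G3
E3 -> A3
F4 -> Bb4

G3 A3 Bb4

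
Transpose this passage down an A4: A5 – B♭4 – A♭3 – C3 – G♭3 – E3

A5 → Eb5
Bb4 → Fb4
Ab3 → Ebb3
C3 → Gb2
Gb3 → Dbb3
E3 → Bb2

Eb5 Fb4 Ebb3 Gb2 Dbb3 Bb2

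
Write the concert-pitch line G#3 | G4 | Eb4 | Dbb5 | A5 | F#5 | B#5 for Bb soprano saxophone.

A#3 A4 F4 Ebb5 B5 G#5 C##6

Written C4 sounds as Bb3 on the Bb soprano saxophone, so concert pitches are written a major second up.
G#3 to A#3
G4 to A4
Eb4 to F4
Dbb5 to Ebb5
A5 to B5
F#5 to G#5
B#5 to C##6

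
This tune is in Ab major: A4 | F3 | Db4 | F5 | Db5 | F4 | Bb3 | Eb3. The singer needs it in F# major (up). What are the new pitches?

F##5 D#4 B4 D#6 B5 D#5 G#4 C#4

Ab major to F# major up is an augmented sixth, so every note moves up by that interval.
A4 to F##5
F3 to D#4
Db4 to B4
F5 to D#6
Db5 to B5
F4 to D#5
Bb3 to G#4
Eb3 to C#4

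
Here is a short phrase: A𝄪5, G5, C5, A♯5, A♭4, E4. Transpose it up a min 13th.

A minor thirteenth up from A##5 gives F##7.
G5: a thirteenth up reaches E, and 20 semitones makes it Eb7.
C5 up a minor thirteenth is Ab6.
A minor thirteenth up from A#5 gives F#7.
A minor thirteenth up from Ab4 gives Fb6.
E4 up a minor thirteenth is C6.

F##7 Eb7 Ab6 F#7 Fb6 C6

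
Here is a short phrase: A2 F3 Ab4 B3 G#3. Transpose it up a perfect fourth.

D3 Bb3 Db5 E4 C#4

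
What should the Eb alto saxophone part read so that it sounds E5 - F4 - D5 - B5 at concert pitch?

C#6 D5 B5 G#6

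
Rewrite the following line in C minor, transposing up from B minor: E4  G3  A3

F4 Ab3 Bb3

From B up to C is a minor second; apply that to each pitch.
E4 → F4
G3 → Ab3
A3 → Bb3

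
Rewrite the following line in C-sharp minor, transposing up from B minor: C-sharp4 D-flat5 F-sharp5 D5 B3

D#4 Eb5 G#5 E5 C#4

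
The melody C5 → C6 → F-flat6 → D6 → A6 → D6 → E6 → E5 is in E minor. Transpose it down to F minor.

Db4 Db5 Gbb5 Eb5 Bb5 Eb5 F5 F4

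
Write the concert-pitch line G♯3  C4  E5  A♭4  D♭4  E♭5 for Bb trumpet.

A#3 D4 F#5 Bb4 Eb4 F5

Written C4 sounds as Bb3 on the Bb trumpet, so concert pitches are written a major second up.
G#3 becomes A#3
C4 becomes D4
E5 becomes F#5
Ab4 becomes Bb4
Db4 becomes Eb4
Eb5 becomes F5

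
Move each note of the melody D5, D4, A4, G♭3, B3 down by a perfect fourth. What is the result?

A4 A3 E4 Db3 F#3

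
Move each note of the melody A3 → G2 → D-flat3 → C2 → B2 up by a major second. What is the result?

B3 A2 Eb3 D2 C#3

A3 becomes B3
G2 becomes A2
Db3 becomes Eb3
C2 becomes D2
B2 becomes C#3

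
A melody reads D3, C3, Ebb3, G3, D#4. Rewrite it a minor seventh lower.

E2 D2 Fb2 A2 E#3

D3 → E2
C3 → D2
Ebb3 → Fb2
G3 → A2
D#4 → E#3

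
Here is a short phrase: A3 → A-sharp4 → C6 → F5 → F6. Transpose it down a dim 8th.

A#2 A##3 C#5 F#4 F#5

A3: an octave down reaches A, and 11 semitones makes it A#2.
A#4: an octave down reaches A, and 11 semitones makes it A##3.
A diminished octave down from C6 gives C#5.
A diminished octave down from F5 gives F#4.
F6 down a diminished octave is F#5.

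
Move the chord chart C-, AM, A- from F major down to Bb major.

F- DM D-

F major down to Bb major is a perfect fifth; each chord root moves by that interval while the quality stays the same.
C-: root C down a perfect fifth → F, giving F-.
AM: root A down a perfect fifth → D, giving DM.
A-: root A down a perfect fifth → D, giving D-.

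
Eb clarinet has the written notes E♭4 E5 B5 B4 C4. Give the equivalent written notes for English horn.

Db5 D6 A6 A5 Bb4

First find concert pitch: the Eb clarinet sounds a minor third above written, so E♭4 E5 B5 B4 C4 sounds Gb4 G5 D6 D5 Eb4.
Then write for English horn: it sounds a perfect fifth below written, so the part must be a perfect fifth above concert.
Gb4 → Db5
G5 → D6
D6 → A6
D5 → A5
Eb4 → Bb4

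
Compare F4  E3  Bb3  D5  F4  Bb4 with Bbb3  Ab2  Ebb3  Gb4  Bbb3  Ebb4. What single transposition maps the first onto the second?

down an augmented fifth

From F4 to Bbb3 is 5 letter names — a fifth of some quality.
Bbb3 to F4 is 8 semitones, which makes it an augmented fifth; the second version is lower, so the direction is down.
Checking another pair — Bb4 → Ebb4 — gives the same interval.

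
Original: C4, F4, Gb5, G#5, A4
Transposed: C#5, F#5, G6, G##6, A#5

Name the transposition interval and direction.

Take the first pair: C4 → C#5. C to C spans 8 letter names, so the interval is some kind of octave.
C4 to C#5 is 13 semitones, which makes it an augmented octave; the second version is higher, so the direction is up.
Checking another pair — A4 → A#5 — gives the same interval.

up an augmented octave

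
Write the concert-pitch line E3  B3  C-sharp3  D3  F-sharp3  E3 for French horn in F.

B3 F#4 G#3 A3 C#4 B3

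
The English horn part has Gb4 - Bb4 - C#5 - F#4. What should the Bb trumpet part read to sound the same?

Db4 F4 G#4 C#4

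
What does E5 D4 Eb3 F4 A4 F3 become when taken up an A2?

E5 becomes F##5
D4 becomes E#4
Eb3 becomes F#3
F4 becomes G#4
A4 becomes B#4
F3 becomes G#3

F##5 E#4 F#3 G#4 B#4 G#3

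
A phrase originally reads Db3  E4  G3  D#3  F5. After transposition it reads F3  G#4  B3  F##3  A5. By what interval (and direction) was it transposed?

up a major third

Take the first pair: Db3 → F3. D to F spans 3 letter names, so the interval is some kind of third.
Db3 to F3 is 4 semitones, which makes it a major third; the second version is higher, so the direction is up.
Checking another pair — F5 → A5 — gives the same interval.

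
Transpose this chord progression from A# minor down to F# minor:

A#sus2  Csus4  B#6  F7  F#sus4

F#sus2 Absus4 G#6 Db7 Dsus4

A# minor down to F# minor is a major third; each chord root moves by that interval while the quality stays the same.
A#sus2: root A# down a major third → F#, giving F#sus2.
Csus4: root C down a major third → Ab, giving Absus4.
B#6: root B# down a major third → G#, giving G#6.
F7: root F down a major third → Db, giving Db7.
F#sus4: root F# down a major third → D, giving Dsus4.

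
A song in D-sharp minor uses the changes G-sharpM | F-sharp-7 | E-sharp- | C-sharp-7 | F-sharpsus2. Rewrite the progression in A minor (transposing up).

D-sharp minor up to A minor is a diminished fifth; each chord root moves by that interval while the quality stays the same.
G-sharpM: root G-sharp up a diminished fifth → D, giving DM.
F-sharp-7: root F-sharp up a diminished fifth → C, giving C-7.
E-sharp-: root E-sharp up a diminished fifth → B, giving B-.
C-sharp-7: root C-sharp up a diminished fifth → G, giving G-7.
F-sharpsus2: root F-sharp up a diminished fifth → C, giving Csus2.

DM C-7 B- G-7 Csus2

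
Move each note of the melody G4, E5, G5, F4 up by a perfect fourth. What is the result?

C5 A5 C6 Bb4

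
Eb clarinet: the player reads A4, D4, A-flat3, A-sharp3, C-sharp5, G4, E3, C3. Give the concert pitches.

C5 F4 Cb4 C#4 E5 Bb4 G3 Eb3

Written C4 on the Eb clarinet sounds as Eb4, a minor third higher; apply that shift to every note.
A4 gives C5
D4 gives F4
Ab3 gives Cb4
A#3 gives C#4
C#5 gives E5
G4 gives Bb4
E3 gives G3
C3 gives Eb3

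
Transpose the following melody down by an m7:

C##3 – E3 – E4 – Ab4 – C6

D##2 F#2 F#3 Bb3 D5

C##3 gives D##2
E3 gives F#2
E4 gives F#3
Ab4 gives Bb3
C6 gives D5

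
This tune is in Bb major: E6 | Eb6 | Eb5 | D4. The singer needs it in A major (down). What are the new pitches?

D#6 D6 D5 C#4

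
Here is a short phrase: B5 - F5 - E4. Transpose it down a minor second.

A#5 E5 D#4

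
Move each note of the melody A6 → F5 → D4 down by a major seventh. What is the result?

Bb5 Gb4 Eb3

A6 down a major seventh is Bb5.
F5 down a major seventh is Gb4.
A major seventh down from D4 gives Eb3.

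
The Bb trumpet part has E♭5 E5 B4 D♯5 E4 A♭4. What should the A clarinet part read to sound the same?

First find concert pitch: the Bb trumpet sounds a major second below written, so E♭5 E5 B4 D♯5 E4 A♭4 sounds Db5 D5 A4 C#5 D4 Gb4.
Then write for A clarinet: it sounds a minor third below written, so the part must be a minor third above concert.
Db5 → Fb5
D5 → F5
A4 → C5
C#5 → E5
D4 → F4
Gb4 → Bbb4

Fb5 F5 C5 E5 F4 Bbb4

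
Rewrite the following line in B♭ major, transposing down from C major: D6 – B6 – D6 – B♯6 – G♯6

C major to B♭ major down is a major second, so every note moves down by that interval.
D6 to C6
B6 to A6
D6 to C6
B#6 to A#6
G#6 to F#6

C6 A6 C6 A#6 F#6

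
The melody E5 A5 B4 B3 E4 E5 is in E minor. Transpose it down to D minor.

D5 G5 A4 A3 D4 D5

E minor to D minor down is a major second, so every note moves down by that interval.
E5 to D5
A5 to G5
B4 to A4
B3 to A3
E4 to D4
E5 to D5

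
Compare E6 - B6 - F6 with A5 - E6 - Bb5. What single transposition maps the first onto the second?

From E6 to A5 is 5 letter names — a fifth of some quality.
A5 to E6 is 7 semitones, which makes it a perfect fifth; the second version is lower, so the direction is down.
Checking another pair — F6 → Bb5 — gives the same interval.

down a perfect fifth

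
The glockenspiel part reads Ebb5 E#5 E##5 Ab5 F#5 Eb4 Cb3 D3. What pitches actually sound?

The glockenspiel sounds a perfect fifteenth above written, so transpose each written note up a perfect fifteenth.
Ebb5 becomes Ebb7
E#5 becomes E#7
E##5 becomes E##7
Ab5 becomes Ab7
F#5 becomes F#7
Eb4 becomes Eb6
Cb3 becomes Cb5
D3 becomes D5

Ebb7 E#7 E##7 Ab7 F#7 Eb6 Cb5 D5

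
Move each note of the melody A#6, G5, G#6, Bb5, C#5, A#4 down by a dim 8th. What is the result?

A##5 G#4 G##5 B4 C##4 A##3

A#6 down a diminished octave is A##5.
G5: an octave down reaches G, and 11 semitones makes it G#4.
G#6: an octave down reaches G, and 11 semitones makes it G##5.
Bb5: an octave down reaches B, and 11 semitones makes it B4.
C#5 down a diminished octave is C##4.
A diminished octave down from A#4 gives A##3.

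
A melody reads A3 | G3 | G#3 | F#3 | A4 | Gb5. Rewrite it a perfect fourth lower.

E3 D3 D#3 C#3 E4 Db5

A perfect fourth down from A3 gives E3.
G3 down a perfect fourth is D3.
A perfect fourth down from G#3 gives D#3.
A perfect fourth down from F#3 gives C#3.
A4 down a perfect fourth is E4.
Gb5 down a perfect fourth is Db5.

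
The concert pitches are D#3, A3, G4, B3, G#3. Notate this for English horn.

A#3 E4 D5 F#4 D#4

Written C4 sounds as F3 on the English horn, so concert pitches are written a perfect fifth up.
D#3 → A#3
A3 → E4
G4 → D5
B3 → F#4
G#3 → D#4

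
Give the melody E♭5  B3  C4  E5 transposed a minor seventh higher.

Db6 A4 Bb4 D6

Eb5 -> Db6
B3 -> A4
C4 -> Bb4
E5 -> D6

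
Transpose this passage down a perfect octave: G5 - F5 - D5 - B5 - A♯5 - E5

G4 F4 D4 B4 A#4 E4

G5 → G4
F5 → F4
D5 → D4
B5 → B4
A#5 → A#4
E5 → E4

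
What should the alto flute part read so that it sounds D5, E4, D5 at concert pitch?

The alto flute sounds a perfect fourth below written, so the written part must be a perfect fourth above concert — transpose each note up.
D5 to G5
E4 to A4
D5 to G5

G5 A4 G5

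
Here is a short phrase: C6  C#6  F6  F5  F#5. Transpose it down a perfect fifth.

C6 -> F5
C#6 -> F#5
F6 -> Bb5
F5 -> Bb4
F#5 -> B4

F5 F#5 Bb5 Bb4 B4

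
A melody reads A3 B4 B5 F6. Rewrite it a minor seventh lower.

A3 down a minor seventh is B2.
A minor seventh down from B4 gives C#4.
A minor seventh down from B5 gives C#5.
F6 down a minor seventh is G5.

B2 C#4 C#5 G5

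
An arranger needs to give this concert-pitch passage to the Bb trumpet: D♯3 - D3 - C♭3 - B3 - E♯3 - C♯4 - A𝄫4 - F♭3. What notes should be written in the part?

E#3 E3 Db3 C#4 F##3 D#4 Bbb4 Gb3

Written C4 sounds as Bb3 on the Bb trumpet, so concert pitches are written a major second up.
D#3 -> E#3
D3 -> E3
Cb3 -> Db3
B3 -> C#4
E#3 -> F##3
C#4 -> D#4
Abb4 -> Bbb4
Fb3 -> Gb3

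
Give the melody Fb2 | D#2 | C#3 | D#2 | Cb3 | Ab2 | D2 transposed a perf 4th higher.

Bbb2 G#2 F#3 G#2 Fb3 Db3 G2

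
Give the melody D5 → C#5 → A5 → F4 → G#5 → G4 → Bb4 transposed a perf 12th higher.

A6 G#6 E7 C6 D#7 D6 F6

D5 up a perfect twelfth is A6.
C#5 up a perfect twelfth is G#6.
A5: a twelfth up reaches E, and 19 semitones makes it E7.
F4 up a perfect twelfth is C6.
G#5 up a perfect twelfth is D#7.
G4 up a perfect twelfth is D6.
Bb4: a twelfth up reaches F, and 19 semitones makes it F6.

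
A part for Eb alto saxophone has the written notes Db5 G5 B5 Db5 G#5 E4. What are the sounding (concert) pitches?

Fb4 Bb4 D5 Fb4 B4 G3

The Eb alto saxophone sounds a major sixth below written, so transpose each written note down a major sixth.
Db5 becomes Fb4
G5 becomes Bb4
B5 becomes D5
Db5 becomes Fb4
G#5 becomes B4
E4 becomes G3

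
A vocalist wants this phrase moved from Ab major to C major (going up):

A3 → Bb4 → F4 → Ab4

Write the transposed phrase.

C#4 D5 A4 C5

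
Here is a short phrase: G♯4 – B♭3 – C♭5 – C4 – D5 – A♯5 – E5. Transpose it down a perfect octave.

G#4 gives G#3
Bb3 gives Bb2
Cb5 gives Cb4
C4 gives C3
D5 gives D4
A#5 gives A#4
E5 gives E4

G#3 Bb2 Cb4 C3 D4 A#4 E4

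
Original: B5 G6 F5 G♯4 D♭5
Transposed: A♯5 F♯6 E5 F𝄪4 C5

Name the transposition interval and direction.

down a minor second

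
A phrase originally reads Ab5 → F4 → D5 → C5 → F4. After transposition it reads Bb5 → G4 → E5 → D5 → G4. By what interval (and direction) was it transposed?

From Ab5 to Bb5 is 2 letter names — a second of some quality.
Ab5 to Bb5 is 2 semitones, which makes it a major second; the second version is higher, so the direction is up.
Checking another pair — F4 → G4 — gives the same interval.

up a major second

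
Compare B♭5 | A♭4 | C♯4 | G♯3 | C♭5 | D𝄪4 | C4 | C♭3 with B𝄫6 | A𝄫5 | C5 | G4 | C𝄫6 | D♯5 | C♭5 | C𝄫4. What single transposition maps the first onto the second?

up a diminished octave

Take the first pair: Bb5 → Bbb6. B to B spans 8 letter names, so the interval is some kind of octave.
Bb5 to Bbb6 is 11 semitones, which makes it a diminished octave; the second version is higher, so the direction is up.
Checking another pair — Cb3 → Cbb4 — gives the same interval.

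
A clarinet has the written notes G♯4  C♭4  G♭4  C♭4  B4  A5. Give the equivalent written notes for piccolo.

First find concert pitch: the A clarinet sounds a minor third below written, so G♯4 C♭4 G♭4 C♭4 B4 A5 sounds E#4 Ab3 Eb4 Ab3 G#4 F#5.
Then write for piccolo: it sounds a perfect octave above written, so the part must be a perfect octave below concert.
E#4 → E#3
Ab3 → Ab2
Eb4 → Eb3
Ab3 → Ab2
G#4 → G#3
F#5 → F#4

E#3 Ab2 Eb3 Ab2 G#3 F#4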